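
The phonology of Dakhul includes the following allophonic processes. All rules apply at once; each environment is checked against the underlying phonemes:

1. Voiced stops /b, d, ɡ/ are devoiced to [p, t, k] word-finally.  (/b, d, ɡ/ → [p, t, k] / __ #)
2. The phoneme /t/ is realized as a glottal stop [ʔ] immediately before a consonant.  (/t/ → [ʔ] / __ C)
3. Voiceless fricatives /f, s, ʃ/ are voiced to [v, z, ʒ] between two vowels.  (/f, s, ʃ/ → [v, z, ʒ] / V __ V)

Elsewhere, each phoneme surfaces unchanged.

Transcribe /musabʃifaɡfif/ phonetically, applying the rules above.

/m/ (word-initial) is unaffected → [m].
/u/ stays [u].
/s/ meets the environment for rule 3 (between two vowels) → [z].
/a/ (between /s/ and /b/) is unaffected → [a].
/b/ — between /a/ and /ʃ/; rule 1 does not apply here → [b].
/ʃ/ (between /b/ and /i/) is in the target of rule 3 but the environment (between two vowels) is not met → [ʃ].
/i/ (between /ʃ/ and /f/) is unaffected → [i].
/f/ meets the environment for rule 3 (between two vowels) → [v].
/a/ (between /f/ and /ɡ/) is unaffected → [a].
/ɡ/ (between /a/ and /f/) is in the target of rule 1 but the environment (word-finally) is not met → [ɡ].
/f/ (between /ɡ/ and /i/): rule 3 targets it, but not between two vowels → unchanged [f].
/i/ — not in any rule's target class → [i].
/f/ — word-final; rule 3 does not apply here → [f].

[muzabʃivaɡfif]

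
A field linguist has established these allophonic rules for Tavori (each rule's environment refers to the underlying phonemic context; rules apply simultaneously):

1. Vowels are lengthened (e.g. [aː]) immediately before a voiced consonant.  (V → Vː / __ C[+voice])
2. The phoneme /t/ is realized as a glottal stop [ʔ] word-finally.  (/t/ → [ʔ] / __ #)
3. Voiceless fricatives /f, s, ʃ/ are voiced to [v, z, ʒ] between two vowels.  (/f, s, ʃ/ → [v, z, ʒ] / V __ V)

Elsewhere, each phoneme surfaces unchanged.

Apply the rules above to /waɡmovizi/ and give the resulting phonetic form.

[waːɡmoːviːzi]

/w/ stays [w].
/a/ — between /w/ and /ɡ/, before a voiced consonant — surfaces as [aː] (rule 1).
/ɡ/ stays [ɡ].
/m/ stays [m].
/o/ — between /m/ and /v/, before a voiced consonant — surfaces as [oː] (rule 1).
/v/ stays [v].
/i/ — between /v/ and /z/, before a voiced consonant — surfaces as [iː] (rule 1).
/z/ stays [z].
/i/ (word-final) fails the environment for rule 1, so it stays [i].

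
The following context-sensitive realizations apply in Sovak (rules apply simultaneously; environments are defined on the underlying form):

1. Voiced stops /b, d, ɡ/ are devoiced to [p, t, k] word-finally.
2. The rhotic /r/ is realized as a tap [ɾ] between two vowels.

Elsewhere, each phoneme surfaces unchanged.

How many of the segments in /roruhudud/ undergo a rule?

Segments that undergo a rule: /r/ → [ɾ] (rule 2); /d/ → [t] (rule 1).
All other segments surface unchanged.

2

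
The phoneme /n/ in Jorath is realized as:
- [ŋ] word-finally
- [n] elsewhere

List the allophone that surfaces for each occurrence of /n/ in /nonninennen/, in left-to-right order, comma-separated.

Occurrence 1 (position 1): no conditioning environment matches → elsewhere allophone [n].
Occurrence 2 (position 3): no conditioning environment matches → elsewhere allophone [n].
Occurrence 3 (position 4): no conditioning environment matches → elsewhere allophone [n].
Occurrence 4 (position 6): no conditioning environment matches → elsewhere allophone [n].
Occurrence 5 (position 8): no conditioning environment matches → elsewhere allophone [n].
Occurrence 6 (position 9): no conditioning environment matches → elsewhere allophone [n].
Occurrence 7 (position 11): word-finally → [ŋ].

[n], [n], [n], [n], [n], [n], [ŋ]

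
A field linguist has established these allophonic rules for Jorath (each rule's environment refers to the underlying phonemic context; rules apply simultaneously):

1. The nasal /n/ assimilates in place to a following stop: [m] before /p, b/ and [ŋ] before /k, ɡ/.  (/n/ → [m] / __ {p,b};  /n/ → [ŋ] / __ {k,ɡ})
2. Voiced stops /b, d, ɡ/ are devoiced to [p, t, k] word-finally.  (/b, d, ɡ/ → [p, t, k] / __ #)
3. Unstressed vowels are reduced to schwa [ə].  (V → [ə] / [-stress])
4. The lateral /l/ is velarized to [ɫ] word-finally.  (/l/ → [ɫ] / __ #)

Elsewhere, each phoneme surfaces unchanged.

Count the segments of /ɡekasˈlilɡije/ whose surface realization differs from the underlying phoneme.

Segments that undergo a rule: /e/ → [ə] (rule 3); /a/ → [ə] (rule 3); /i/ → [ə] (rule 3); /e/ → [ə] (rule 3).
All other segments surface unchanged.

4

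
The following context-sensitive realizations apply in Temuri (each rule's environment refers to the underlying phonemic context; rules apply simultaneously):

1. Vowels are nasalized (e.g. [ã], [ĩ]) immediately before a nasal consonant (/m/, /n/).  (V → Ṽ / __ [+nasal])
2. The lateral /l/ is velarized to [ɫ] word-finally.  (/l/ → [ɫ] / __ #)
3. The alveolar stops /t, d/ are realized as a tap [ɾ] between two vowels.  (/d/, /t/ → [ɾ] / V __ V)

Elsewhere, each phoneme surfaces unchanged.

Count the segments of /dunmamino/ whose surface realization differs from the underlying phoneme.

Segments that undergo a rule: /u/ → [ũ] (rule 1); /a/ → [ã] (rule 1); /i/ → [ĩ] (rule 1).
All other segments surface unchanged.

3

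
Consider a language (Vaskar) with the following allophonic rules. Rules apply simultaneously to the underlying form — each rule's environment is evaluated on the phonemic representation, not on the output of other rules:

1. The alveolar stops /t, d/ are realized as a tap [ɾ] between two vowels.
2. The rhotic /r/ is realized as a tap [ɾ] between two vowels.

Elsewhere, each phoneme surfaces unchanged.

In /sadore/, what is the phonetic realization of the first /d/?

Rule 1 applies to /d/ (between /a/ and /o/: between two vowels) → [ɾ].

[ɾ]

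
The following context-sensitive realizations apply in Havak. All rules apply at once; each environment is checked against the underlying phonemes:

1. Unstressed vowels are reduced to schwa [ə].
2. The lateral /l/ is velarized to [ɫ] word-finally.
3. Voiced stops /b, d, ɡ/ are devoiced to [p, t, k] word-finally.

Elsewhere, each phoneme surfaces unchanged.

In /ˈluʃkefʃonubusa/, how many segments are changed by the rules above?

5

Segments that undergo a rule: /e/ → [ə] (rule 1); /o/ → [ə] (rule 1); /u/ → [ə] (rule 1); /u/ → [ə] (rule 1); /a/ → [ə] (rule 1).
All other segments surface unchanged.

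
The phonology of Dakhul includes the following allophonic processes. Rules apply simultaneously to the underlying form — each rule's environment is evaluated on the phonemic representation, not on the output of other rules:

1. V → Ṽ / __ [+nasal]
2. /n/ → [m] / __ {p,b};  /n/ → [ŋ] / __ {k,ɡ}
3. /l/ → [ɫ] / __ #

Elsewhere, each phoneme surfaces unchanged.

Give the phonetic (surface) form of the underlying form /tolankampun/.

/o/ (between /t/ and /l/) is in the target of rule 1 but the environment (before a nasal consonant) is not met → [o].
/l/ (between /o/ and /a/) is in the target of rule 3 but the environment (word-finally) is not met → [l].
/a/ meets the environment for rule 1 (before a nasal consonant) → [ã].
/n/ (between /a/ and /k/): before a labial or velar stop, so rule 2 applies → [ŋ].
/a/ (between /k/ and /m/): before a nasal consonant, so rule 1 applies → [ã].
Rule 1 applies to /u/ (between /p/ and /n/: before a nasal consonant) → [ũ].
/n/ (word-final) fails the environment for rule 2, so it stays [n].

[tolãŋkãmpũn]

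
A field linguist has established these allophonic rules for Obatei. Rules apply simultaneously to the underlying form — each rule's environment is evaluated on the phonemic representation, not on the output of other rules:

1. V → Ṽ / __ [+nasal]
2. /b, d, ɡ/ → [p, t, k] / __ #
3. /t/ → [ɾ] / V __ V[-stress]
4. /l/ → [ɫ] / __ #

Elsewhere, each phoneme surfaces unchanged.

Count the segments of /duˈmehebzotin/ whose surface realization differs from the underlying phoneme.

3

Segments that undergo a rule: /u/ → [ũ] (rule 1); /t/ → [ɾ] (rule 3); /i/ → [ĩ] (rule 1).
All other segments surface unchanged.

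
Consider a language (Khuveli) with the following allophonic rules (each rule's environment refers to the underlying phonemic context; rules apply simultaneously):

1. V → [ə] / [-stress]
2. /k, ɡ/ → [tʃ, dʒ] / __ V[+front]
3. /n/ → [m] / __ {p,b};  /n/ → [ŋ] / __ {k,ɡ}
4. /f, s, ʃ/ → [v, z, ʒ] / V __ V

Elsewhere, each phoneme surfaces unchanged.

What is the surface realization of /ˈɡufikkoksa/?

/ɡ/ (word-initial) fails the environment for rule 2, so it stays [ɡ].
/u/ (between /ɡ/ and /f/) is in the target of rule 1 but the environment (in an unstressed syllable) is not met → [u].
/f/ (between /u/ and /i/): between two vowels, so rule 4 applies → [v].
/i/ meets the environment for rule 1 (in an unstressed syllable) → [ə].
/k/ — between /i/ and /k/; rule 2 does not apply here → [k].
/k/ (between /k/ and /o/) is in the target of rule 2 but the environment (before a front vowel) is not met → [k].
/o/ — between /k/ and /k/, in an unstressed syllable — surfaces as [ə] (rule 1).
/k/ — between /o/ and /s/; rule 2 does not apply here → [k].
/s/ (between /k/ and /a/) fails the environment for rule 4, so it stays [s].
/a/ meets the environment for rule 1 (in an unstressed syllable) → [ə].

[ˈɡuvəkkəksə]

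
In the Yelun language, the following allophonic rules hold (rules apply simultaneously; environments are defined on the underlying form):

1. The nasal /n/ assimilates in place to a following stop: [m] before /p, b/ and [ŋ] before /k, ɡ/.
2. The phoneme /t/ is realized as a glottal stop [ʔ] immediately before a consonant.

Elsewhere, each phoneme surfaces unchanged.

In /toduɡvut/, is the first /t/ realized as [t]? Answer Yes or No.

Yes

/t/ (word-initial) fails the environment for rule 2, so it stays [t].
The actual realization is [t], which matches [t].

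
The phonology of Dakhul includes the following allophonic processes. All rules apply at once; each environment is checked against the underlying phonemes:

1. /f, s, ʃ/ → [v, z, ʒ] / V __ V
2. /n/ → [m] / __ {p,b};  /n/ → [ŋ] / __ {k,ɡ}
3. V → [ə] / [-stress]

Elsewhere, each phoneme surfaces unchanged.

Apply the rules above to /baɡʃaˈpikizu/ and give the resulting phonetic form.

[bəɡʃəˈpikəzə]

/a/ (between /b/ and /ɡ/): in an unstressed syllable, so rule 3 applies → [ə].
/ʃ/ (between /ɡ/ and /a/) is in the target of rule 1 but the environment (between two vowels) is not met → [ʃ].
Rule 3 applies to /a/ (between /ʃ/ and /p/: in an unstressed syllable) → [ə].
/i/ (between /p/ and /k/) is in the target of rule 3 but the environment (in an unstressed syllable) is not met → [i].
/i/ (between /k/ and /z/) occurs in an unstressed syllable → [ə] by rule 3.
/u/ meets the environment for rule 3 (in an unstressed syllable) → [ə].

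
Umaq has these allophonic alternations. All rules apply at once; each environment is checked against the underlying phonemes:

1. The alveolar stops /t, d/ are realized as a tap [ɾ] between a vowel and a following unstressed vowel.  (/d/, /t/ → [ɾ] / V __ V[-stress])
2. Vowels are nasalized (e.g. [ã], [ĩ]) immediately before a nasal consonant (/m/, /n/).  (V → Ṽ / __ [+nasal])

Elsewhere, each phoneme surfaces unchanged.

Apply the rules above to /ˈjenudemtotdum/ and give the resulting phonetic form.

/j/ (word-initial) is unaffected → [j].
/e/ (between /j/ and /n/): before a nasal consonant, so rule 2 applies → [ẽ].
/n/ (between /e/ and /u/) is unaffected → [n].
/u/ (between /n/ and /d/): rule 2 targets it, but not before a nasal consonant → unchanged [u].
Rule 1 applies to /d/ (between /u/ and /e/: between a vowel and a following unstressed vowel) → [ɾ].
/e/ — between /d/ and /m/, before a nasal consonant — surfaces as [ẽ] (rule 2).
/m/ (between /e/ and /t/) is unaffected → [m].
/t/ (between /m/ and /o/): rule 1 targets it, but not between a vowel and a following unstressed vowel → unchanged [t].
/o/ (between /t/ and /t/): rule 2 targets it, but not before a nasal consonant → unchanged [o].
/t/ (between /o/ and /d/): rule 1 targets it, but not between a vowel and a following unstressed vowel → unchanged [t].
/d/ (between /t/ and /u/): rule 1 targets it, but not between a vowel and a following unstressed vowel → unchanged [d].
/u/ (between /d/ and /m/): before a nasal consonant, so rule 2 applies → [ũ].
/m/ (word-final): no rule targets it → [m].

[ˈjẽnuɾẽmtotdũm]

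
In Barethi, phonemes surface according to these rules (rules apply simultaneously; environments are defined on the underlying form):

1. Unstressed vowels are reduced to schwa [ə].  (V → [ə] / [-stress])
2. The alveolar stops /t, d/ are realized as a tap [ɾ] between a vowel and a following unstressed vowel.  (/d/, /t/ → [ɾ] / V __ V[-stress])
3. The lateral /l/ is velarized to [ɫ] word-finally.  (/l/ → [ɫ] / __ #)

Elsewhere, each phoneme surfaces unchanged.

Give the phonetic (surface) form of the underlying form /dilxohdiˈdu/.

[dəlxəhdəˈdu]

/d/ (word-initial): rule 2 targets it, but not between a vowel and a following unstressed vowel → unchanged [d].
/i/ meets the environment for rule 1 (in an unstressed syllable) → [ə].
/l/ (between /i/ and /x/) is in the target of rule 3 but the environment (word-finally) is not met → [l].
/x/ (between /l/ and /o/) is unaffected → [x].
/o/ (between /x/ and /h/) occurs in an unstressed syllable → [ə] by rule 1.
/h/ stays [h].
/d/ (between /h/ and /i/) is in the target of rule 2 but the environment (between a vowel and a following unstressed vowel) is not met → [d].
/i/ (between /d/ and /d/): in an unstressed syllable, so rule 1 applies → [ə].
/d/ (between /i/ and /u/) is in the target of rule 2 but the environment (between a vowel and a following unstressed vowel) is not met → [d].
/u/ (word-final): rule 1 targets it, but not in an unstressed syllable → unchanged [u].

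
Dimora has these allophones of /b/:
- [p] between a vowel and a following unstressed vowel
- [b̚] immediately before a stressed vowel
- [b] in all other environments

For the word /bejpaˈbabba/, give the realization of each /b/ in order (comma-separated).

[b], [b̚], [b], [b]

Occurrence 1 (position 1): no conditioning environment matches → elsewhere allophone [b].
Occurrence 2 (position 6): immediately before a stressed vowel → [b̚].
Occurrence 3 (position 8): no conditioning environment matches → elsewhere allophone [b].
Occurrence 4 (position 9): no conditioning environment matches → elsewhere allophone [b].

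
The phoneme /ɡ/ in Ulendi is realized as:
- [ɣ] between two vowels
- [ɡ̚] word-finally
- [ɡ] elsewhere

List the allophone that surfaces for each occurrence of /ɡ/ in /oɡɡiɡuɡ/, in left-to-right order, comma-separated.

Occurrence 1 (position 2): no conditioning environment matches → elsewhere allophone [ɡ].
Occurrence 2 (position 3): no conditioning environment matches → elsewhere allophone [ɡ].
Occurrence 3 (position 5): between two vowels → [ɣ].
Occurrence 4 (position 7): word-finally → [ɡ̚].

[ɡ], [ɡ], [ɣ], [ɡ̚]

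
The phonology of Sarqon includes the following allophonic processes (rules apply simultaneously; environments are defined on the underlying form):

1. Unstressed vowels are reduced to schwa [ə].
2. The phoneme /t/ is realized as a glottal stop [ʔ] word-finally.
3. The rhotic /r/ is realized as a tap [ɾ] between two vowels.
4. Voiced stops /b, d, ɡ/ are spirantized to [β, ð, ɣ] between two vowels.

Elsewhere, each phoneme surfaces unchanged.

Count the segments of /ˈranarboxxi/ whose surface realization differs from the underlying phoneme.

3

Segments that undergo a rule: /a/ → [ə] (rule 1); /o/ → [ə] (rule 1); /i/ → [ə] (rule 1).
All other segments surface unchanged.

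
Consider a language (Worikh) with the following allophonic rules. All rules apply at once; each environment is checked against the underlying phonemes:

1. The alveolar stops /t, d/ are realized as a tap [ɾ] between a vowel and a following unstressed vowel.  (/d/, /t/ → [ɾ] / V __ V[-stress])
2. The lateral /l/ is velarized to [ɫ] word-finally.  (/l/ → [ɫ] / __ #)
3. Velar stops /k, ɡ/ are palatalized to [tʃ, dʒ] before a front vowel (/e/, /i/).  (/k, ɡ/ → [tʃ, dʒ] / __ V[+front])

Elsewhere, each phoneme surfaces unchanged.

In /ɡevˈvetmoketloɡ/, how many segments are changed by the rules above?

2

Segments that undergo a rule: /ɡ/ → [dʒ] (rule 3); /k/ → [tʃ] (rule 3).
All other segments surface unchanged.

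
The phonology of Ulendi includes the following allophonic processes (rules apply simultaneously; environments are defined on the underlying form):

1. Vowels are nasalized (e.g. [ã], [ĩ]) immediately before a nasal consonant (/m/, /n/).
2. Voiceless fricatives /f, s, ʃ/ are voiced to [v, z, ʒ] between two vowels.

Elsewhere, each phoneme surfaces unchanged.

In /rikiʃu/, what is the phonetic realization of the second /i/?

[i]

/i/ (between /k/ and /ʃ/) fails the environment for rule 1, so it stays [i].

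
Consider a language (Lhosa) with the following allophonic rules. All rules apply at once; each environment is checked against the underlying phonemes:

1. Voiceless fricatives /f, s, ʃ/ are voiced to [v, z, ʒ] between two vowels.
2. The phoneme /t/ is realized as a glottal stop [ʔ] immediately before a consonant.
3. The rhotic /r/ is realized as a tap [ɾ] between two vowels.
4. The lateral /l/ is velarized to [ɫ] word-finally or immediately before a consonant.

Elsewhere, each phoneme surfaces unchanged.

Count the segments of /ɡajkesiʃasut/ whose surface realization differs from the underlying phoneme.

3

Segments that undergo a rule: /s/ → [z] (rule 1); /ʃ/ → [ʒ] (rule 1); /s/ → [z] (rule 1).
All other segments surface unchanged.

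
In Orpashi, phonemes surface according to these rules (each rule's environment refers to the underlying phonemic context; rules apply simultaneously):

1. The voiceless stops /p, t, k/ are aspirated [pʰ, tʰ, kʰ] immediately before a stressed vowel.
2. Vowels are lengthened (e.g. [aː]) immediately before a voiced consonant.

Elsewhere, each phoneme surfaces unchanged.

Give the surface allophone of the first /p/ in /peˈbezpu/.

[p]

/p/ (word-initial): rule 1 targets it, but not immediately before a stressed vowel → unchanged [p].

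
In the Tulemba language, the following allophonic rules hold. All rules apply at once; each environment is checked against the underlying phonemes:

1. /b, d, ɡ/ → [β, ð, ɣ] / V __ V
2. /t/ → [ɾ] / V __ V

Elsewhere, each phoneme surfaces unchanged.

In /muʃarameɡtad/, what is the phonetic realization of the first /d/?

/d/ — word-final; rule 1 does not apply here → [d].

[d]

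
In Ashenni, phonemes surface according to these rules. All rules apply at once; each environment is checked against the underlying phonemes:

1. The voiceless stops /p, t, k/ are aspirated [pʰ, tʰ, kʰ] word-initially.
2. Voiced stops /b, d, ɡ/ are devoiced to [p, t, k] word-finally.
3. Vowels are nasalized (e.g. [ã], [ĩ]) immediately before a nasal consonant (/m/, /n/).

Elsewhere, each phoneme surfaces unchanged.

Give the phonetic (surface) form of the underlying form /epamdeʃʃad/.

[epãmdeʃʃat]

/e/ (word-initial) fails the environment for rule 3, so it stays [e].
/p/ (between /e/ and /a/): rule 1 targets it, but not word-initially → unchanged [p].
/a/ — between /p/ and /m/, before a nasal consonant — surfaces as [ã] (rule 3).
/m/ — not in any rule's target class → [m].
/d/ (between /m/ and /e/) is in the target of rule 2 but the environment (word-finally) is not met → [d].
/e/ (between /d/ and /ʃ/): rule 3 targets it, but not before a nasal consonant → unchanged [e].
/ʃ/ — not in any rule's target class → [ʃ].
/ʃ/ — not in any rule's target class → [ʃ].
/a/ — between /ʃ/ and /d/; rule 3 does not apply here → [a].
/d/ meets the environment for rule 2 (word-finally) → [t].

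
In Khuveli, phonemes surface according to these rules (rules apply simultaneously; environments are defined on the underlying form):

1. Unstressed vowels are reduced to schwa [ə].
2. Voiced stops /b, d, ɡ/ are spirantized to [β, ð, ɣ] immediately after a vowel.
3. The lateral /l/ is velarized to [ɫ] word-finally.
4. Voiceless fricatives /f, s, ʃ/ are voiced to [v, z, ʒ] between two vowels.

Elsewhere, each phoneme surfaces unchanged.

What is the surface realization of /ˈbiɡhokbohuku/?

/b/ (word-initial) is in the target of rule 2 but the environment (immediately after a vowel) is not met → [b].
/i/ — between /b/ and /ɡ/; rule 1 does not apply here → [i].
Rule 2 applies to /ɡ/ (between /i/ and /h/: immediately after a vowel) → [ɣ].
/h/ — not in any rule's target class → [h].
Rule 1 applies to /o/ (between /h/ and /k/: in an unstressed syllable) → [ə].
/k/ stays [k].
/b/ (between /k/ and /o/): rule 2 targets it, but not immediately after a vowel → unchanged [b].
/o/ — between /b/ and /h/, in an unstressed syllable — surfaces as [ə] (rule 1).
/h/ (between /o/ and /u/) is unaffected → [h].
/u/ (between /h/ and /k/): in an unstressed syllable, so rule 1 applies → [ə].
/k/ (between /u/ and /u/): no rule targets it → [k].
/u/ — word-final, in an unstressed syllable — surfaces as [ə] (rule 1).

[ˈbiɣhəkbəhəkə]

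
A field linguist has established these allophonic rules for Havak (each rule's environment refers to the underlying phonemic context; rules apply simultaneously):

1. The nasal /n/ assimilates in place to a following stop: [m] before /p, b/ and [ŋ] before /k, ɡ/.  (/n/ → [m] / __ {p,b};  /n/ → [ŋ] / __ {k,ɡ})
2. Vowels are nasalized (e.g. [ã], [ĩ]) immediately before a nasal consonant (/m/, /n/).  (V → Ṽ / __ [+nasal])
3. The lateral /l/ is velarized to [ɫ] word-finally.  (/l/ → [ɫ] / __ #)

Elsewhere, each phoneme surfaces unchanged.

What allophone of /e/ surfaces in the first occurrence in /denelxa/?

[ẽ]

/e/ — between /d/ and /n/, before a nasal consonant — surfaces as [ẽ] (rule 2).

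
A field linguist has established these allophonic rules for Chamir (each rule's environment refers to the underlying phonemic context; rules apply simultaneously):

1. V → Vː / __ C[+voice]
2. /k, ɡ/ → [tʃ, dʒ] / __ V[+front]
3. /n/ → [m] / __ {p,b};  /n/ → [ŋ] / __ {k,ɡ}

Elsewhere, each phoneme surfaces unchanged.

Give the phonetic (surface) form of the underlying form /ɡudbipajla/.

[ɡuːdbipaːjla]

/ɡ/ (word-initial) fails the environment for rule 2, so it stays [ɡ].
/u/ (between /ɡ/ and /d/): before a voiced consonant, so rule 1 applies → [uː].
/d/ — not in any rule's target class → [d].
/b/ (between /d/ and /i/): no rule targets it → [b].
/i/ (between /b/ and /p/): rule 1 targets it, but not before a voiced consonant → unchanged [i].
/p/ — not in any rule's target class → [p].
/a/ (between /p/ and /j/) occurs before a voiced consonant → [aː] by rule 1.
/j/ (between /a/ and /l/): no rule targets it → [j].
/l/ — not in any rule's target class → [l].
/a/ (word-final) fails the environment for rule 1, so it stays [a].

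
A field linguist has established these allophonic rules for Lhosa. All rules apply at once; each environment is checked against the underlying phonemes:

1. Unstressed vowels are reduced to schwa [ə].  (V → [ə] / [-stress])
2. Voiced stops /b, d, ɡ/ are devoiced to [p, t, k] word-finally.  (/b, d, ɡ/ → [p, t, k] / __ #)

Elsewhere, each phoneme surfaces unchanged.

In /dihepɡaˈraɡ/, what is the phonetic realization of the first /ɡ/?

/ɡ/ — between /p/ and /a/; rule 2 does not apply here → [ɡ].

[ɡ]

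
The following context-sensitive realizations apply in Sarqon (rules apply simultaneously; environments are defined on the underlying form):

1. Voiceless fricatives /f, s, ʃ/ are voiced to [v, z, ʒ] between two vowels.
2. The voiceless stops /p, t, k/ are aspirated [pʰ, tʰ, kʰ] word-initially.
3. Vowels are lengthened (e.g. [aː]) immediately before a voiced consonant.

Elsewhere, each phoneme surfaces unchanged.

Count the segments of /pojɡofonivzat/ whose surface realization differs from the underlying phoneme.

5

Segments that undergo a rule: /p/ → [pʰ] (rule 2); /o/ → [oː] (rule 3); /f/ → [v] (rule 1); /o/ → [oː] (rule 3); /i/ → [iː] (rule 3).
All other segments surface unchanged.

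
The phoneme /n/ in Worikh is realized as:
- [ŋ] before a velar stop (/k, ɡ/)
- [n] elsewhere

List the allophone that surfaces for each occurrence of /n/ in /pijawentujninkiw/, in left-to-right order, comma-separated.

[n], [n], [ŋ]

Occurrence 1 (position 7): no conditioning environment matches → elsewhere allophone [n].
Occurrence 2 (position 11): no conditioning environment matches → elsewhere allophone [n].
Occurrence 3 (position 13): before a velar stop → [ŋ].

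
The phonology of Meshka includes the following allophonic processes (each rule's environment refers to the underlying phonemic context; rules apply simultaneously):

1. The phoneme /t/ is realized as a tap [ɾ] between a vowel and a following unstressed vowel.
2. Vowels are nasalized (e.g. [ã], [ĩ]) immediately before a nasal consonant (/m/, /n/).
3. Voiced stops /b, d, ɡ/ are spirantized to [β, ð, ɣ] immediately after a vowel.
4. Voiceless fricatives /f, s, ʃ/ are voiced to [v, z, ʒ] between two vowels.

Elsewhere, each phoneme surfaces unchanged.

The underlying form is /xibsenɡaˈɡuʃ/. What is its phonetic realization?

/x/ stays [x].
/i/ (between /x/ and /b/) fails the environment for rule 2, so it stays [i].
/b/ (between /i/ and /s/): immediately after a vowel, so rule 3 applies → [β].
/s/ (between /b/ and /e/) fails the environment for rule 4, so it stays [s].
/e/ — between /s/ and /n/, before a nasal consonant — surfaces as [ẽ] (rule 2).
/n/ (between /e/ and /ɡ/) is unaffected → [n].
/ɡ/ (between /n/ and /a/) fails the environment for rule 3, so it stays [ɡ].
/a/ (between /ɡ/ and /ɡ/) is in the target of rule 2 but the environment (before a nasal consonant) is not met → [a].
/ɡ/ — between /a/ and /u/, immediately after a vowel — surfaces as [ɣ] (rule 3).
/u/ (between /ɡ/ and /ʃ/): rule 2 targets it, but not before a nasal consonant → unchanged [u].
/ʃ/ (word-final): rule 4 targets it, but not between two vowels → unchanged [ʃ].

[xiβsẽnɡaˈɣuʃ]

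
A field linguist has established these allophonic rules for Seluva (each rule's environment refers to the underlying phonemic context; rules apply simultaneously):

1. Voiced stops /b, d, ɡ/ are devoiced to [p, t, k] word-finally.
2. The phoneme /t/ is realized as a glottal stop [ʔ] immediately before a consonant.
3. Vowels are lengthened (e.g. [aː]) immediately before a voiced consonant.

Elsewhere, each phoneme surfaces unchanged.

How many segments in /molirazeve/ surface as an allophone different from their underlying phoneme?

4

Segments that undergo a rule: /o/ → [oː] (rule 3); /i/ → [iː] (rule 3); /a/ → [aː] (rule 3); /e/ → [eː] (rule 3).
All other segments surface unchanged.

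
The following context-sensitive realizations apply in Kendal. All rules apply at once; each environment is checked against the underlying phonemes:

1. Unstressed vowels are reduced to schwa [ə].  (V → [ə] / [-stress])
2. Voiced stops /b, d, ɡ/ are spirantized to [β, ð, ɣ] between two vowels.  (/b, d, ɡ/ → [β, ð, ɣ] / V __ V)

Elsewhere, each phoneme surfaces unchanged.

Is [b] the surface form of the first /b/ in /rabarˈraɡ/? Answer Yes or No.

No

/b/ (between /a/ and /a/): between two vowels, so rule 2 applies → [β].
The actual realization is [β], not [b].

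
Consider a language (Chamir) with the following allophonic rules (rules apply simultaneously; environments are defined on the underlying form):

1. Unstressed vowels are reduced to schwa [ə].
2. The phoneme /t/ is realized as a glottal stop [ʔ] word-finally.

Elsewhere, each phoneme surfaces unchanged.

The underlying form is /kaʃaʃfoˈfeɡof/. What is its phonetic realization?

/a/ (between /k/ and /ʃ/): in an unstressed syllable, so rule 1 applies → [ə].
/a/ meets the environment for rule 1 (in an unstressed syllable) → [ə].
/o/ (between /f/ and /f/): in an unstressed syllable, so rule 1 applies → [ə].
/e/ (between /f/ and /ɡ/): rule 1 targets it, but not in an unstressed syllable → unchanged [e].
/o/ — between /ɡ/ and /f/, in an unstressed syllable — surfaces as [ə] (rule 1).

[kəʃəʃfəˈfeɡəf]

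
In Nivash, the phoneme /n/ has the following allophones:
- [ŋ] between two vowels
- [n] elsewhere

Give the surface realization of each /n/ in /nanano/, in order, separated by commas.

[n], [ŋ], [ŋ]

Occurrence 1 (position 1): no conditioning environment matches → elsewhere allophone [n].
Occurrence 2 (position 3): between two vowels → [ŋ].
Occurrence 3 (position 5): between two vowels → [ŋ].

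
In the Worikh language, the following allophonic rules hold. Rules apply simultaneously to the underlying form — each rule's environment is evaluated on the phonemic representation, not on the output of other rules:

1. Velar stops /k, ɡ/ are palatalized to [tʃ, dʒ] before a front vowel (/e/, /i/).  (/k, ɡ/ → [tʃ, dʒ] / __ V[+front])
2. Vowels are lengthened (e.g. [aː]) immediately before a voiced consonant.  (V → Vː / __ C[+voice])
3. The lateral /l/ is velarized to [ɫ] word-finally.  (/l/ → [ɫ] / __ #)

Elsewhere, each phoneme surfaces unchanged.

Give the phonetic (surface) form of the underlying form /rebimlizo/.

/r/ stays [r].
/e/ (between /r/ and /b/) occurs before a voiced consonant → [eː] by rule 2.
/b/ stays [b].
/i/ meets the environment for rule 2 (before a voiced consonant) → [iː].
/m/ stays [m].
/l/ — between /m/ and /i/; rule 3 does not apply here → [l].
Rule 2 applies to /i/ (between /l/ and /z/: before a voiced consonant) → [iː].
/z/ stays [z].
/o/ — word-final; rule 2 does not apply here → [o].

[reːbiːmliːzo]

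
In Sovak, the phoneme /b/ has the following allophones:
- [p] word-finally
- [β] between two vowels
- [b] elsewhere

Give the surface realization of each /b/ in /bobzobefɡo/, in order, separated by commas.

[b], [b], [β]

Occurrence 1 (position 1): no conditioning environment matches → elsewhere allophone [b].
Occurrence 2 (position 3): no conditioning environment matches → elsewhere allophone [b].
Occurrence 3 (position 6): between two vowels → [β].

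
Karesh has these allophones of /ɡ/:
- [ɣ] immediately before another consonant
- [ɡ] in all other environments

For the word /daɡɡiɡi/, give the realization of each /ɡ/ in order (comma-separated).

[ɣ], [ɡ], [ɡ]

Occurrence 1 (position 3): immediately before another consonant → [ɣ].
Occurrence 2 (position 4): no conditioning environment matches → elsewhere allophone [ɡ].
Occurrence 3 (position 6): no conditioning environment matches → elsewhere allophone [ɡ].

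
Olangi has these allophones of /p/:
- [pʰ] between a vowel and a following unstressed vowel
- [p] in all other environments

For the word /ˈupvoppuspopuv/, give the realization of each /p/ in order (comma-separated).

[p], [p], [p], [p], [pʰ]

Occurrence 1 (position 2): no conditioning environment matches → elsewhere allophone [p].
Occurrence 2 (position 5): no conditioning environment matches → elsewhere allophone [p].
Occurrence 3 (position 6): no conditioning environment matches → elsewhere allophone [p].
Occurrence 4 (position 9): no conditioning environment matches → elsewhere allophone [p].
Occurrence 5 (position 11): between a vowel and a following unstressed vowel → [pʰ].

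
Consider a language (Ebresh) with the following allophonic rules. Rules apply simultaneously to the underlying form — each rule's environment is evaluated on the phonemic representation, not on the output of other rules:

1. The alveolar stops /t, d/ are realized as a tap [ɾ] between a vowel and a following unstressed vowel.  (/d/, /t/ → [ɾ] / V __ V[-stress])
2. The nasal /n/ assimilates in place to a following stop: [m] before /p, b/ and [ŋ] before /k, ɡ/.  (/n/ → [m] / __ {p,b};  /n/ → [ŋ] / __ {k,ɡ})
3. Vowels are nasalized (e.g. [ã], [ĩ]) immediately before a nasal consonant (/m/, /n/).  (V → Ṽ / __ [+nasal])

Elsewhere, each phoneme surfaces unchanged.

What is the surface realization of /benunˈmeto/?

[bẽnũnˈmeɾo]

/b/ (word-initial) is unaffected → [b].
/e/ meets the environment for rule 3 (before a nasal consonant) → [ẽ].
/n/ — between /e/ and /u/; rule 2 does not apply here → [n].
/u/ meets the environment for rule 3 (before a nasal consonant) → [ũ].
/n/ (between /u/ and /m/): rule 2 targets it, but not before a labial or velar stop → unchanged [n].
/m/ (between /n/ and /e/): no rule targets it → [m].
/e/ (between /m/ and /t/) fails the environment for rule 3, so it stays [e].
/t/ (between /e/ and /o/) occurs between a vowel and a following unstressed vowel → [ɾ] by rule 1.
/o/ (word-final) is in the target of rule 3 but the environment (before a nasal consonant) is not met → [o].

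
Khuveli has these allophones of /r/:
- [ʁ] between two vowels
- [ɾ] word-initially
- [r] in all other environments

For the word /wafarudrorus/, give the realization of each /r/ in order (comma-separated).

Occurrence 1 (position 5): between two vowels → [ʁ].
Occurrence 2 (position 8): no conditioning environment matches → elsewhere allophone [r].
Occurrence 3 (position 10): between two vowels → [ʁ].

[ʁ], [r], [ʁ]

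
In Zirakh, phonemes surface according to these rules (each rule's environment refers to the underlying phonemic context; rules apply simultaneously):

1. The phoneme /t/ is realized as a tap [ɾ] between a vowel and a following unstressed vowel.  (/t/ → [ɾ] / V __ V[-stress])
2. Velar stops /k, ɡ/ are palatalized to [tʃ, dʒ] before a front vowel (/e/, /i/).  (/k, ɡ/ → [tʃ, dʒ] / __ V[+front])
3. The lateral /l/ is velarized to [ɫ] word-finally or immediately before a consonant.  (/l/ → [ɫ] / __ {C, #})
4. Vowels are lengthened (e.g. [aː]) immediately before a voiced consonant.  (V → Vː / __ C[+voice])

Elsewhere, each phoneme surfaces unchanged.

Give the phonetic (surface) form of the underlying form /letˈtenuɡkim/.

/l/ (word-initial) is in the target of rule 3 but the environment (word-finally or immediately before a consonant) is not met → [l].
/e/ — between /l/ and /t/; rule 4 does not apply here → [e].
/t/ (between /e/ and /t/) fails the environment for rule 1, so it stays [t].
/t/ (between /t/ and /e/): rule 1 targets it, but not between a vowel and a following unstressed vowel → unchanged [t].
/e/ (between /t/ and /n/) occurs before a voiced consonant → [eː] by rule 4.
/n/ (between /e/ and /u/) is unaffected → [n].
/u/ meets the environment for rule 4 (before a voiced consonant) → [uː].
/ɡ/ (between /u/ and /k/) fails the environment for rule 2, so it stays [ɡ].
/k/ (between /ɡ/ and /i/) occurs before a front vowel → [tʃ] by rule 2.
Rule 4 applies to /i/ (between /k/ and /m/: before a voiced consonant) → [iː].
/m/ (word-final) is unaffected → [m].

[letˈteːnuːɡtʃiːm]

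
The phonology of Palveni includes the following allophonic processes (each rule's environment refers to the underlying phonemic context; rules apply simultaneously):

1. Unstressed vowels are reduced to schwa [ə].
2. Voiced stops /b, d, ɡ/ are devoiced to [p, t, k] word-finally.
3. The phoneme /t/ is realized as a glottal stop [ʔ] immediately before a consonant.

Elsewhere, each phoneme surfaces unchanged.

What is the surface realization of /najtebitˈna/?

/n/ (word-initial) is unaffected → [n].
Rule 1 applies to /a/ (between /n/ and /j/: in an unstressed syllable) → [ə].
/j/ (between /a/ and /t/): no rule targets it → [j].
/t/ (between /j/ and /e/) is in the target of rule 3 but the environment (immediately before a consonant) is not met → [t].
/e/ — between /t/ and /b/, in an unstressed syllable — surfaces as [ə] (rule 1).
/b/ — between /e/ and /i/; rule 2 does not apply here → [b].
/i/ (between /b/ and /t/) occurs in an unstressed syllable → [ə] by rule 1.
Rule 3 applies to /t/ (between /i/ and /n/: immediately before a consonant) → [ʔ].
/n/ — not in any rule's target class → [n].
/a/ (word-final) fails the environment for rule 1, so it stays [a].

[nəjtəbəʔˈna]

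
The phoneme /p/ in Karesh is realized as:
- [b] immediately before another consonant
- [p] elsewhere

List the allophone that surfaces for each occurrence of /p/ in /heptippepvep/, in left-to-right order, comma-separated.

[b], [b], [p], [b], [p]

Occurrence 1 (position 3): immediately before another consonant → [b].
Occurrence 2 (position 6): immediately before another consonant → [b].
Occurrence 3 (position 7): no conditioning environment matches → elsewhere allophone [p].
Occurrence 4 (position 9): immediately before another consonant → [b].
Occurrence 5 (position 12): no conditioning environment matches → elsewhere allophone [p].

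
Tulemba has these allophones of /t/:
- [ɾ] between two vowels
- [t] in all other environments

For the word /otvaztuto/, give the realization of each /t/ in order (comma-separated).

Occurrence 1 (position 2): no conditioning environment matches → elsewhere allophone [t].
Occurrence 2 (position 6): no conditioning environment matches → elsewhere allophone [t].
Occurrence 3 (position 8): between two vowels → [ɾ].

[t], [t], [ɾ]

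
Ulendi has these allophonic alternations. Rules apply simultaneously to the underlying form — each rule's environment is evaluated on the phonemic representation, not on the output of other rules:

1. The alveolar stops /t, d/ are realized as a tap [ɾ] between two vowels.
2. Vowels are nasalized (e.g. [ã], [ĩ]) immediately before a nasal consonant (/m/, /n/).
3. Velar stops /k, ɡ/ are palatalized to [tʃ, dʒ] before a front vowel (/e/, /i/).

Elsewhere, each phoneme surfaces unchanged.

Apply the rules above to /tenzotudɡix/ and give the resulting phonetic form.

/t/ (word-initial) fails the environment for rule 1, so it stays [t].
/e/ — between /t/ and /n/, before a nasal consonant — surfaces as [ẽ] (rule 2).
/n/ (between /e/ and /z/) is unaffected → [n].
/z/ (between /n/ and /o/) is unaffected → [z].
/o/ (between /z/ and /t/): rule 2 targets it, but not before a nasal consonant → unchanged [o].
/t/ — between /o/ and /u/, between two vowels — surfaces as [ɾ] (rule 1).
/u/ (between /t/ and /d/) fails the environment for rule 2, so it stays [u].
/d/ (between /u/ and /ɡ/) fails the environment for rule 1, so it stays [d].
/ɡ/ (between /d/ and /i/) occurs before a front vowel → [dʒ] by rule 3.
/i/ (between /ɡ/ and /x/) fails the environment for rule 2, so it stays [i].
/x/ stays [x].

[tẽnzoɾuddʒix]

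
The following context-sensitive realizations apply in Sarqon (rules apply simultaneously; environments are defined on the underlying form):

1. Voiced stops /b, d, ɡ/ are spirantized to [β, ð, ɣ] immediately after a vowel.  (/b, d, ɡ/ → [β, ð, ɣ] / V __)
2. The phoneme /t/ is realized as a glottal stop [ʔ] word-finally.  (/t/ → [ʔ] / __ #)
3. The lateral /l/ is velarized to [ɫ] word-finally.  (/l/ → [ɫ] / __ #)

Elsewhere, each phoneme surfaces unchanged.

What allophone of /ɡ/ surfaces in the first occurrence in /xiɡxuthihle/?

[ɣ]

/ɡ/ meets the environment for rule 1 (immediately after a vowel) → [ɣ].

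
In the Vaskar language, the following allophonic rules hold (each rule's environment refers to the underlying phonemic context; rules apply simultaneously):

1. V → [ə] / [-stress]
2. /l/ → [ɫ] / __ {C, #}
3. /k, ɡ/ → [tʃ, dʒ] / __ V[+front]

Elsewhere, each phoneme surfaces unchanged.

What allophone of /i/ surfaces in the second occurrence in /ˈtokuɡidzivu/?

[ə]

/i/ (between /z/ and /v/): in an unstressed syllable, so rule 1 applies → [ə].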